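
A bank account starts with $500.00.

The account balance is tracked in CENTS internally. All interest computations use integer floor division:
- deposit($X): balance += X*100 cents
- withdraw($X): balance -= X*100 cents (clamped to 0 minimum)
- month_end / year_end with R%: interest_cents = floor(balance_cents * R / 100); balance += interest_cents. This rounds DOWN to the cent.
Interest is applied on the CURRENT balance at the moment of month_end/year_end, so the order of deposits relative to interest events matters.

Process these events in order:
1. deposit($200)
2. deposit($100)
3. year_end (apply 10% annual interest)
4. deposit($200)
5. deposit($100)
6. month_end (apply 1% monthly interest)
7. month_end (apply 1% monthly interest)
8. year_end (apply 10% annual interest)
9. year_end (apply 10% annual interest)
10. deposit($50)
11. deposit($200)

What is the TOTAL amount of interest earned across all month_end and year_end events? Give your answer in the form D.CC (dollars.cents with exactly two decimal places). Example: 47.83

After 1 (deposit($200)): balance=$700.00 total_interest=$0.00
After 2 (deposit($100)): balance=$800.00 total_interest=$0.00
After 3 (year_end (apply 10% annual interest)): balance=$880.00 total_interest=$80.00
After 4 (deposit($200)): balance=$1080.00 total_interest=$80.00
After 5 (deposit($100)): balance=$1180.00 total_interest=$80.00
After 6 (month_end (apply 1% monthly interest)): balance=$1191.80 total_interest=$91.80
After 7 (month_end (apply 1% monthly interest)): balance=$1203.71 total_interest=$103.71
After 8 (year_end (apply 10% annual interest)): balance=$1324.08 total_interest=$224.08
After 9 (year_end (apply 10% annual interest)): balance=$1456.48 total_interest=$356.48
After 10 (deposit($50)): balance=$1506.48 total_interest=$356.48
After 11 (deposit($200)): balance=$1706.48 total_interest=$356.48

Answer: 356.48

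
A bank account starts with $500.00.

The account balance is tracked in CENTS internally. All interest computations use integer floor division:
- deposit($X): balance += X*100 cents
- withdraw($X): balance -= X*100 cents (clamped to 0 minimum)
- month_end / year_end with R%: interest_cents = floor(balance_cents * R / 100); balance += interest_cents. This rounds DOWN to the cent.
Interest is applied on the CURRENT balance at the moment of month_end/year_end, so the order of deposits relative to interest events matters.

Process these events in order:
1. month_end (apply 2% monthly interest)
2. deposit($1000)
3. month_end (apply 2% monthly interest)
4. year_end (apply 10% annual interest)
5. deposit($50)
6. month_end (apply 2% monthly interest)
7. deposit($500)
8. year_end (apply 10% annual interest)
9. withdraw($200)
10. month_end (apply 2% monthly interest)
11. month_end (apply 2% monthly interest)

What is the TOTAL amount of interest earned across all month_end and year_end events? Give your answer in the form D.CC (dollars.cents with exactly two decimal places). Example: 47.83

Answer: 550.21

Derivation:
After 1 (month_end (apply 2% monthly interest)): balance=$510.00 total_interest=$10.00
After 2 (deposit($1000)): balance=$1510.00 total_interest=$10.00
After 3 (month_end (apply 2% monthly interest)): balance=$1540.20 total_interest=$40.20
After 4 (year_end (apply 10% annual interest)): balance=$1694.22 total_interest=$194.22
After 5 (deposit($50)): balance=$1744.22 total_interest=$194.22
After 6 (month_end (apply 2% monthly interest)): balance=$1779.10 total_interest=$229.10
After 7 (deposit($500)): balance=$2279.10 total_interest=$229.10
After 8 (year_end (apply 10% annual interest)): balance=$2507.01 total_interest=$457.01
After 9 (withdraw($200)): balance=$2307.01 total_interest=$457.01
After 10 (month_end (apply 2% monthly interest)): balance=$2353.15 total_interest=$503.15
After 11 (month_end (apply 2% monthly interest)): balance=$2400.21 total_interest=$550.21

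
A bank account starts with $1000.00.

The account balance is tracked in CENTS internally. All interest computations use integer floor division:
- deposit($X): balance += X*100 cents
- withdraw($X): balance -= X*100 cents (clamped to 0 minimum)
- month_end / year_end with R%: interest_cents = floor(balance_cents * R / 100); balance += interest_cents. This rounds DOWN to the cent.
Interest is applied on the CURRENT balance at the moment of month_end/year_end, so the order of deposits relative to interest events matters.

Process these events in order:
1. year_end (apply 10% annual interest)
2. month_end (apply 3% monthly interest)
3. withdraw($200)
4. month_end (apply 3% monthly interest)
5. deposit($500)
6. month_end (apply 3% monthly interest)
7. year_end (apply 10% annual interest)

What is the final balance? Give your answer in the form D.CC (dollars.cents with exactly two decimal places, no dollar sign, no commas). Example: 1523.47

After 1 (year_end (apply 10% annual interest)): balance=$1100.00 total_interest=$100.00
After 2 (month_end (apply 3% monthly interest)): balance=$1133.00 total_interest=$133.00
After 3 (withdraw($200)): balance=$933.00 total_interest=$133.00
After 4 (month_end (apply 3% monthly interest)): balance=$960.99 total_interest=$160.99
After 5 (deposit($500)): balance=$1460.99 total_interest=$160.99
After 6 (month_end (apply 3% monthly interest)): balance=$1504.81 total_interest=$204.81
After 7 (year_end (apply 10% annual interest)): balance=$1655.29 total_interest=$355.29

Answer: 1655.29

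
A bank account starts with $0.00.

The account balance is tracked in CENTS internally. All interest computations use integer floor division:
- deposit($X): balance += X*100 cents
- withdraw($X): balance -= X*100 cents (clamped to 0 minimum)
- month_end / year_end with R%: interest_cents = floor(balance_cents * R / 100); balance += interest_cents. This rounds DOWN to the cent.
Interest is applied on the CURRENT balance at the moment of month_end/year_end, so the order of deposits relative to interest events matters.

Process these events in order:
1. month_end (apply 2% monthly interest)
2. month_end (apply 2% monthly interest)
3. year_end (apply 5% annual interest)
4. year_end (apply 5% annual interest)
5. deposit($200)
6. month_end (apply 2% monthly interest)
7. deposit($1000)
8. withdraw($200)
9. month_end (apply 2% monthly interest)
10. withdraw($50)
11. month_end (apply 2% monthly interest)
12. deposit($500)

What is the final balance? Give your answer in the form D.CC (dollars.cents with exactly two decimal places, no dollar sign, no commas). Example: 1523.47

After 1 (month_end (apply 2% monthly interest)): balance=$0.00 total_interest=$0.00
After 2 (month_end (apply 2% monthly interest)): balance=$0.00 total_interest=$0.00
After 3 (year_end (apply 5% annual interest)): balance=$0.00 total_interest=$0.00
After 4 (year_end (apply 5% annual interest)): balance=$0.00 total_interest=$0.00
After 5 (deposit($200)): balance=$200.00 total_interest=$0.00
After 6 (month_end (apply 2% monthly interest)): balance=$204.00 total_interest=$4.00
After 7 (deposit($1000)): balance=$1204.00 total_interest=$4.00
After 8 (withdraw($200)): balance=$1004.00 total_interest=$4.00
After 9 (month_end (apply 2% monthly interest)): balance=$1024.08 total_interest=$24.08
After 10 (withdraw($50)): balance=$974.08 total_interest=$24.08
After 11 (month_end (apply 2% monthly interest)): balance=$993.56 total_interest=$43.56
After 12 (deposit($500)): balance=$1493.56 total_interest=$43.56

Answer: 1493.56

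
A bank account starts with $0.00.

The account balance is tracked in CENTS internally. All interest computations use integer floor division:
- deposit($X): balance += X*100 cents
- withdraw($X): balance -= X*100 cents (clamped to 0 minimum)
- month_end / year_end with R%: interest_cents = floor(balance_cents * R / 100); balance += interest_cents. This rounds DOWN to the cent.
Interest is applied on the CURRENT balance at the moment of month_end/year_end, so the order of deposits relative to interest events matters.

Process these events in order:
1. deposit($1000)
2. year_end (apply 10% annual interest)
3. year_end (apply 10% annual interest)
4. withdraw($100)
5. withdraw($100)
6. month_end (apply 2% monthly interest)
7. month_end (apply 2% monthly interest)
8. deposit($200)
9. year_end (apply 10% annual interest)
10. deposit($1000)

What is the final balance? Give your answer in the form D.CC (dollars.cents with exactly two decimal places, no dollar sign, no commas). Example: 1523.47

After 1 (deposit($1000)): balance=$1000.00 total_interest=$0.00
After 2 (year_end (apply 10% annual interest)): balance=$1100.00 total_interest=$100.00
After 3 (year_end (apply 10% annual interest)): balance=$1210.00 total_interest=$210.00
After 4 (withdraw($100)): balance=$1110.00 total_interest=$210.00
After 5 (withdraw($100)): balance=$1010.00 total_interest=$210.00
After 6 (month_end (apply 2% monthly interest)): balance=$1030.20 total_interest=$230.20
After 7 (month_end (apply 2% monthly interest)): balance=$1050.80 total_interest=$250.80
After 8 (deposit($200)): balance=$1250.80 total_interest=$250.80
After 9 (year_end (apply 10% annual interest)): balance=$1375.88 total_interest=$375.88
After 10 (deposit($1000)): balance=$2375.88 total_interest=$375.88

Answer: 2375.88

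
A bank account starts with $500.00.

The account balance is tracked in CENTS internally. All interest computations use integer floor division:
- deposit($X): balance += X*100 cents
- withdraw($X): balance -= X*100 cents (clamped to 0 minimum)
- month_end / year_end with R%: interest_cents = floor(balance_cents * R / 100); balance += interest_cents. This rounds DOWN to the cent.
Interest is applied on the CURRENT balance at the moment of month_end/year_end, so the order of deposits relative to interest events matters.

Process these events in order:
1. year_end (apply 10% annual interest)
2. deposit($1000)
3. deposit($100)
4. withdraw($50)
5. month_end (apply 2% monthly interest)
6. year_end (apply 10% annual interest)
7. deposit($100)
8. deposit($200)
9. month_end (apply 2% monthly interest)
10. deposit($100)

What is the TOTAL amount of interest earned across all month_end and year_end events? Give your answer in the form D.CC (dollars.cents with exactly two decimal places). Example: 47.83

Answer: 287.10

Derivation:
After 1 (year_end (apply 10% annual interest)): balance=$550.00 total_interest=$50.00
After 2 (deposit($1000)): balance=$1550.00 total_interest=$50.00
After 3 (deposit($100)): balance=$1650.00 total_interest=$50.00
After 4 (withdraw($50)): balance=$1600.00 total_interest=$50.00
After 5 (month_end (apply 2% monthly interest)): balance=$1632.00 total_interest=$82.00
After 6 (year_end (apply 10% annual interest)): balance=$1795.20 total_interest=$245.20
After 7 (deposit($100)): balance=$1895.20 total_interest=$245.20
After 8 (deposit($200)): balance=$2095.20 total_interest=$245.20
After 9 (month_end (apply 2% monthly interest)): balance=$2137.10 total_interest=$287.10
After 10 (deposit($100)): balance=$2237.10 total_interest=$287.10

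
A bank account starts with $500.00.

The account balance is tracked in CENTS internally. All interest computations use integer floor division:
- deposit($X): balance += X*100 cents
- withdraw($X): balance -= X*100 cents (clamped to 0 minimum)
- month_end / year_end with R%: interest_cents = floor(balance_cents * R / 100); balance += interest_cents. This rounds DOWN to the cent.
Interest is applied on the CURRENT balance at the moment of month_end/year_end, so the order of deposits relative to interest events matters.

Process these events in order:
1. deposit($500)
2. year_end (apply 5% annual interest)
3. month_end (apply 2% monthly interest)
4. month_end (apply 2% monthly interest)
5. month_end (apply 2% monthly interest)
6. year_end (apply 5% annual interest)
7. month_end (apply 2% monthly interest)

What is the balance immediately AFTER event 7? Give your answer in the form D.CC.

Answer: 1193.36

Derivation:
After 1 (deposit($500)): balance=$1000.00 total_interest=$0.00
After 2 (year_end (apply 5% annual interest)): balance=$1050.00 total_interest=$50.00
After 3 (month_end (apply 2% monthly interest)): balance=$1071.00 total_interest=$71.00
After 4 (month_end (apply 2% monthly interest)): balance=$1092.42 total_interest=$92.42
After 5 (month_end (apply 2% monthly interest)): balance=$1114.26 total_interest=$114.26
After 6 (year_end (apply 5% annual interest)): balance=$1169.97 total_interest=$169.97
After 7 (month_end (apply 2% monthly interest)): balance=$1193.36 total_interest=$193.36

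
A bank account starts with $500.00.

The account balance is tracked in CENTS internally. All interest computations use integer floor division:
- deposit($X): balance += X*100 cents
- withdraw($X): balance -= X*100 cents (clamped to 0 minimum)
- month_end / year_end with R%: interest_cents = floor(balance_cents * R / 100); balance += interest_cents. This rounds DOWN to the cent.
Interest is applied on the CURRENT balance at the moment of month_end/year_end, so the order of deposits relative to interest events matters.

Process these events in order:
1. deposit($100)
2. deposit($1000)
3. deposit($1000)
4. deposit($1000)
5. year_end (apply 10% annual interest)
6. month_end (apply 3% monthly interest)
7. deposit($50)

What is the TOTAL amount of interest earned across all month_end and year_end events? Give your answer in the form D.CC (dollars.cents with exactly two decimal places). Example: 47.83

Answer: 478.80

Derivation:
After 1 (deposit($100)): balance=$600.00 total_interest=$0.00
After 2 (deposit($1000)): balance=$1600.00 total_interest=$0.00
After 3 (deposit($1000)): balance=$2600.00 total_interest=$0.00
After 4 (deposit($1000)): balance=$3600.00 total_interest=$0.00
After 5 (year_end (apply 10% annual interest)): balance=$3960.00 total_interest=$360.00
After 6 (month_end (apply 3% monthly interest)): balance=$4078.80 total_interest=$478.80
After 7 (deposit($50)): balance=$4128.80 total_interest=$478.80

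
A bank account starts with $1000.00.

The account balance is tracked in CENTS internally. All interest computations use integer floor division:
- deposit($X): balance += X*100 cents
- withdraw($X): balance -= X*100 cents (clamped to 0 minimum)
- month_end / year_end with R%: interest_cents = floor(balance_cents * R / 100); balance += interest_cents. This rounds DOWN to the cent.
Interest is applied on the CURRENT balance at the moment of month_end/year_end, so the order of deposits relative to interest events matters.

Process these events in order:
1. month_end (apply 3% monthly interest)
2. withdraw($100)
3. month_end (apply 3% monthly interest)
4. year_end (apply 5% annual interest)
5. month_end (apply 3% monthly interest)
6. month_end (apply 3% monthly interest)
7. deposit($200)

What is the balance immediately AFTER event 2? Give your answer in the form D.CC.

After 1 (month_end (apply 3% monthly interest)): balance=$1030.00 total_interest=$30.00
After 2 (withdraw($100)): balance=$930.00 total_interest=$30.00

Answer: 930.00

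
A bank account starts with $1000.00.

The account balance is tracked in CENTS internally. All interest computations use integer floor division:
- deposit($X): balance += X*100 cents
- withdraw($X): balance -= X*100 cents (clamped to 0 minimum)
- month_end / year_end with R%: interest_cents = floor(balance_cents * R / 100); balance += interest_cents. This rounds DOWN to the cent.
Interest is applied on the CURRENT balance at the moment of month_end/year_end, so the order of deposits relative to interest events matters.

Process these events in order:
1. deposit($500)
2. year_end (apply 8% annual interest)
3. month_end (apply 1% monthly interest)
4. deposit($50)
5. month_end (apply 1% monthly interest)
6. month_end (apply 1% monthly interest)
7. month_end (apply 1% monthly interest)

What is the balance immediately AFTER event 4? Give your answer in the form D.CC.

Answer: 1686.20

Derivation:
After 1 (deposit($500)): balance=$1500.00 total_interest=$0.00
After 2 (year_end (apply 8% annual interest)): balance=$1620.00 total_interest=$120.00
After 3 (month_end (apply 1% monthly interest)): balance=$1636.20 total_interest=$136.20
After 4 (deposit($50)): balance=$1686.20 total_interest=$136.20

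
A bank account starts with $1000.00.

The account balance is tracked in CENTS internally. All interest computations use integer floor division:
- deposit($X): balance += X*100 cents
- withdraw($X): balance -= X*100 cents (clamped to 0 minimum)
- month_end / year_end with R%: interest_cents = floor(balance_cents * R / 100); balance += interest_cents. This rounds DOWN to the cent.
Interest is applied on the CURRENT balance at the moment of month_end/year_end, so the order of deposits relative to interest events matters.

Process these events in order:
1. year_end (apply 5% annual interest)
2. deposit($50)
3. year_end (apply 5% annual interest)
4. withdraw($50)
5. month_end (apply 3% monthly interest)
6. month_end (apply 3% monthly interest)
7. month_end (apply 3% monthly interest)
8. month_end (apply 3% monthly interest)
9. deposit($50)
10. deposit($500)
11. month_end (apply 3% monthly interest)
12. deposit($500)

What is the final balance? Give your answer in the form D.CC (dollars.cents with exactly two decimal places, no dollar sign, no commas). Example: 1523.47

After 1 (year_end (apply 5% annual interest)): balance=$1050.00 total_interest=$50.00
After 2 (deposit($50)): balance=$1100.00 total_interest=$50.00
After 3 (year_end (apply 5% annual interest)): balance=$1155.00 total_interest=$105.00
After 4 (withdraw($50)): balance=$1105.00 total_interest=$105.00
After 5 (month_end (apply 3% monthly interest)): balance=$1138.15 total_interest=$138.15
After 6 (month_end (apply 3% monthly interest)): balance=$1172.29 total_interest=$172.29
After 7 (month_end (apply 3% monthly interest)): balance=$1207.45 total_interest=$207.45
After 8 (month_end (apply 3% monthly interest)): balance=$1243.67 total_interest=$243.67
After 9 (deposit($50)): balance=$1293.67 total_interest=$243.67
After 10 (deposit($500)): balance=$1793.67 total_interest=$243.67
After 11 (month_end (apply 3% monthly interest)): balance=$1847.48 total_interest=$297.48
After 12 (deposit($500)): balance=$2347.48 total_interest=$297.48

Answer: 2347.48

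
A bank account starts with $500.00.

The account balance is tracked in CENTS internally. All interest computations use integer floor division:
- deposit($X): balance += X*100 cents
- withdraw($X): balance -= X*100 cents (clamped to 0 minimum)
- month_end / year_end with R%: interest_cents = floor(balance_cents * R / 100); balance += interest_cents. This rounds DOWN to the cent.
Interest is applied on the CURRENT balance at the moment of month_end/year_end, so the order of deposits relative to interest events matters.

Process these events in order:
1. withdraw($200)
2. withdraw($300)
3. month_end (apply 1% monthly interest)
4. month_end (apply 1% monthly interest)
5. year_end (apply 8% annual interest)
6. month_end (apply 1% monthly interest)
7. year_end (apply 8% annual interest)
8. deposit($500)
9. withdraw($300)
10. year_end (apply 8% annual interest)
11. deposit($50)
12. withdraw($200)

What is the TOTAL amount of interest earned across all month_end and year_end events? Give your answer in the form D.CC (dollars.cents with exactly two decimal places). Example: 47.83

After 1 (withdraw($200)): balance=$300.00 total_interest=$0.00
After 2 (withdraw($300)): balance=$0.00 total_interest=$0.00
After 3 (month_end (apply 1% monthly interest)): balance=$0.00 total_interest=$0.00
After 4 (month_end (apply 1% monthly interest)): balance=$0.00 total_interest=$0.00
After 5 (year_end (apply 8% annual interest)): balance=$0.00 total_interest=$0.00
After 6 (month_end (apply 1% monthly interest)): balance=$0.00 total_interest=$0.00
After 7 (year_end (apply 8% annual interest)): balance=$0.00 total_interest=$0.00
After 8 (deposit($500)): balance=$500.00 total_interest=$0.00
After 9 (withdraw($300)): balance=$200.00 total_interest=$0.00
After 10 (year_end (apply 8% annual interest)): balance=$216.00 total_interest=$16.00
After 11 (deposit($50)): balance=$266.00 total_interest=$16.00
After 12 (withdraw($200)): balance=$66.00 total_interest=$16.00

Answer: 16.00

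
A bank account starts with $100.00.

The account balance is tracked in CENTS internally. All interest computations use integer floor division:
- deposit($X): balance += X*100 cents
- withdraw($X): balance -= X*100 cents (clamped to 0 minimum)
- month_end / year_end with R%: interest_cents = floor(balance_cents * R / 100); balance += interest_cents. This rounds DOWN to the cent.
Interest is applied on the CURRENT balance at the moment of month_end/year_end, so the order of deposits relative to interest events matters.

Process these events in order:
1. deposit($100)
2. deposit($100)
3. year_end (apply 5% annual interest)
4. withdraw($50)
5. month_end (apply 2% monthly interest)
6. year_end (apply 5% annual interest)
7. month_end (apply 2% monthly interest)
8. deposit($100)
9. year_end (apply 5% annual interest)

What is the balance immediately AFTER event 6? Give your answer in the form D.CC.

After 1 (deposit($100)): balance=$200.00 total_interest=$0.00
After 2 (deposit($100)): balance=$300.00 total_interest=$0.00
After 3 (year_end (apply 5% annual interest)): balance=$315.00 total_interest=$15.00
After 4 (withdraw($50)): balance=$265.00 total_interest=$15.00
After 5 (month_end (apply 2% monthly interest)): balance=$270.30 total_interest=$20.30
After 6 (year_end (apply 5% annual interest)): balance=$283.81 total_interest=$33.81

Answer: 283.81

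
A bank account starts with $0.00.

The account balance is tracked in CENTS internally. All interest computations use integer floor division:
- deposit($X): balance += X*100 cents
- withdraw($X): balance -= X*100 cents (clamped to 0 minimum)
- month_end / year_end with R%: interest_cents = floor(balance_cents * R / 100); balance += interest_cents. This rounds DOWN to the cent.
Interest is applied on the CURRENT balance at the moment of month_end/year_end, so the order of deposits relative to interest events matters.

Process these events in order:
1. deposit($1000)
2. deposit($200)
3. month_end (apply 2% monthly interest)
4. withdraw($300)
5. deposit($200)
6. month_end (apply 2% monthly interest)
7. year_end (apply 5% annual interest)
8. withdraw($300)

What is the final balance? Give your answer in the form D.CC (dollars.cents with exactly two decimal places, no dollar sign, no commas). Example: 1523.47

After 1 (deposit($1000)): balance=$1000.00 total_interest=$0.00
After 2 (deposit($200)): balance=$1200.00 total_interest=$0.00
After 3 (month_end (apply 2% monthly interest)): balance=$1224.00 total_interest=$24.00
After 4 (withdraw($300)): balance=$924.00 total_interest=$24.00
After 5 (deposit($200)): balance=$1124.00 total_interest=$24.00
After 6 (month_end (apply 2% monthly interest)): balance=$1146.48 total_interest=$46.48
After 7 (year_end (apply 5% annual interest)): balance=$1203.80 total_interest=$103.80
After 8 (withdraw($300)): balance=$903.80 total_interest=$103.80

Answer: 903.80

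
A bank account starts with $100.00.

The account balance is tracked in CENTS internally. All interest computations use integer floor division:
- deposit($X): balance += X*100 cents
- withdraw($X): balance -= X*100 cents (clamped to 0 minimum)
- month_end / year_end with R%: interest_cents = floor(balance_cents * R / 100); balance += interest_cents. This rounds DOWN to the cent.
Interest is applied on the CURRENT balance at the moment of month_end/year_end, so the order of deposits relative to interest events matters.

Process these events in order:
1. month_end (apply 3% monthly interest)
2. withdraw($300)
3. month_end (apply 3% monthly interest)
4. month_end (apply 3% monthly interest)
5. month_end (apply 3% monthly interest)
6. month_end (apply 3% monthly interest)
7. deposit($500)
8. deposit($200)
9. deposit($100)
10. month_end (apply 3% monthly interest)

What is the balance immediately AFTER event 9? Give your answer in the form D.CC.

Answer: 800.00

Derivation:
After 1 (month_end (apply 3% monthly interest)): balance=$103.00 total_interest=$3.00
After 2 (withdraw($300)): balance=$0.00 total_interest=$3.00
After 3 (month_end (apply 3% monthly interest)): balance=$0.00 total_interest=$3.00
After 4 (month_end (apply 3% monthly interest)): balance=$0.00 total_interest=$3.00
After 5 (month_end (apply 3% monthly interest)): balance=$0.00 total_interest=$3.00
After 6 (month_end (apply 3% monthly interest)): balance=$0.00 total_interest=$3.00
After 7 (deposit($500)): balance=$500.00 total_interest=$3.00
After 8 (deposit($200)): balance=$700.00 total_interest=$3.00
After 9 (deposit($100)): balance=$800.00 total_interest=$3.00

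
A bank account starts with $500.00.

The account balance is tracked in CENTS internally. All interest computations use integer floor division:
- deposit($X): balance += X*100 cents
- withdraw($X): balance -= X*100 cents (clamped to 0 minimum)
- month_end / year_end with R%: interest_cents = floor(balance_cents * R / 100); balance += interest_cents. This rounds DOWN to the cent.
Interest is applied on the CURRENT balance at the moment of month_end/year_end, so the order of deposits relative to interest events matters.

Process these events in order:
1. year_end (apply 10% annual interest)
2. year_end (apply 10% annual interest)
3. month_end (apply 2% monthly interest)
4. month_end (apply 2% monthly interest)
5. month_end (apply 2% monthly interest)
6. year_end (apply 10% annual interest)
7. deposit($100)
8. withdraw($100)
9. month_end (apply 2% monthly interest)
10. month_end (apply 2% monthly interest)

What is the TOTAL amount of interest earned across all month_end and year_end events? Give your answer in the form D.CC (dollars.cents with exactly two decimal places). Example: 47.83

After 1 (year_end (apply 10% annual interest)): balance=$550.00 total_interest=$50.00
After 2 (year_end (apply 10% annual interest)): balance=$605.00 total_interest=$105.00
After 3 (month_end (apply 2% monthly interest)): balance=$617.10 total_interest=$117.10
After 4 (month_end (apply 2% monthly interest)): balance=$629.44 total_interest=$129.44
After 5 (month_end (apply 2% monthly interest)): balance=$642.02 total_interest=$142.02
After 6 (year_end (apply 10% annual interest)): balance=$706.22 total_interest=$206.22
After 7 (deposit($100)): balance=$806.22 total_interest=$206.22
After 8 (withdraw($100)): balance=$706.22 total_interest=$206.22
After 9 (month_end (apply 2% monthly interest)): balance=$720.34 total_interest=$220.34
After 10 (month_end (apply 2% monthly interest)): balance=$734.74 total_interest=$234.74

Answer: 234.74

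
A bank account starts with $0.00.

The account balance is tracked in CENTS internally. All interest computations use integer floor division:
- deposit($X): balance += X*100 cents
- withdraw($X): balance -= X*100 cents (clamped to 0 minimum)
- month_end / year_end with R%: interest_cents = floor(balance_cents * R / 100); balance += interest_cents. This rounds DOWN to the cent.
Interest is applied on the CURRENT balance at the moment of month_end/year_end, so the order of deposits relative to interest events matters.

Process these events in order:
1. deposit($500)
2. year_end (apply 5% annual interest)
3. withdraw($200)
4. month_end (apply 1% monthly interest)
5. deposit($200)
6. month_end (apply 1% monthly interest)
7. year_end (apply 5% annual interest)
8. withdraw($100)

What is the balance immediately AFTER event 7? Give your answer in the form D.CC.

After 1 (deposit($500)): balance=$500.00 total_interest=$0.00
After 2 (year_end (apply 5% annual interest)): balance=$525.00 total_interest=$25.00
After 3 (withdraw($200)): balance=$325.00 total_interest=$25.00
After 4 (month_end (apply 1% monthly interest)): balance=$328.25 total_interest=$28.25
After 5 (deposit($200)): balance=$528.25 total_interest=$28.25
After 6 (month_end (apply 1% monthly interest)): balance=$533.53 total_interest=$33.53
After 7 (year_end (apply 5% annual interest)): balance=$560.20 total_interest=$60.20

Answer: 560.20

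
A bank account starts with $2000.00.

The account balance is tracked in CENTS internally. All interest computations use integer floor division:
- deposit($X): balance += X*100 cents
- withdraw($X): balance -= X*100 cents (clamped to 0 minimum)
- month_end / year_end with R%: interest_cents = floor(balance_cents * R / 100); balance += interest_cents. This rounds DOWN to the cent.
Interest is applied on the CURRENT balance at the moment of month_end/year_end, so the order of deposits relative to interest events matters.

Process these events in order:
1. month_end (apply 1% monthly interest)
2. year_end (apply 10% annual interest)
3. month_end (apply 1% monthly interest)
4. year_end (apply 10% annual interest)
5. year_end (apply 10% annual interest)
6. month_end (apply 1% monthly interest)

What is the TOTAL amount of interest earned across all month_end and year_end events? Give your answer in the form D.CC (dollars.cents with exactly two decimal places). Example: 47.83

Answer: 742.65

Derivation:
After 1 (month_end (apply 1% monthly interest)): balance=$2020.00 total_interest=$20.00
After 2 (year_end (apply 10% annual interest)): balance=$2222.00 total_interest=$222.00
After 3 (month_end (apply 1% monthly interest)): balance=$2244.22 total_interest=$244.22
After 4 (year_end (apply 10% annual interest)): balance=$2468.64 total_interest=$468.64
After 5 (year_end (apply 10% annual interest)): balance=$2715.50 total_interest=$715.50
After 6 (month_end (apply 1% monthly interest)): balance=$2742.65 total_interest=$742.65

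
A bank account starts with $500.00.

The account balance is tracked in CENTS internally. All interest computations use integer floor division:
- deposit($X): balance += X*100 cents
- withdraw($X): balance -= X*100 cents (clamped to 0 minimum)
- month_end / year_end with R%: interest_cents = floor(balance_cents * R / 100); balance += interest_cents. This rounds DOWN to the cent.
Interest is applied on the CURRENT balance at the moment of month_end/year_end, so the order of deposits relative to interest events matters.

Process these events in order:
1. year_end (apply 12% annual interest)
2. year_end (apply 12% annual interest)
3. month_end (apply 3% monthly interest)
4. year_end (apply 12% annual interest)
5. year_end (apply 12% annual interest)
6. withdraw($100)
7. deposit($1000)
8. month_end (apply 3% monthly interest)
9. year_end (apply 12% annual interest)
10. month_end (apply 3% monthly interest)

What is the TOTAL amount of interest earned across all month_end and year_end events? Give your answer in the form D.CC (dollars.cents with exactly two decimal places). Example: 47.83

Answer: 632.24

Derivation:
After 1 (year_end (apply 12% annual interest)): balance=$560.00 total_interest=$60.00
After 2 (year_end (apply 12% annual interest)): balance=$627.20 total_interest=$127.20
After 3 (month_end (apply 3% monthly interest)): balance=$646.01 total_interest=$146.01
After 4 (year_end (apply 12% annual interest)): balance=$723.53 total_interest=$223.53
After 5 (year_end (apply 12% annual interest)): balance=$810.35 total_interest=$310.35
After 6 (withdraw($100)): balance=$710.35 total_interest=$310.35
After 7 (deposit($1000)): balance=$1710.35 total_interest=$310.35
After 8 (month_end (apply 3% monthly interest)): balance=$1761.66 total_interest=$361.66
After 9 (year_end (apply 12% annual interest)): balance=$1973.05 total_interest=$573.05
After 10 (month_end (apply 3% monthly interest)): balance=$2032.24 total_interest=$632.24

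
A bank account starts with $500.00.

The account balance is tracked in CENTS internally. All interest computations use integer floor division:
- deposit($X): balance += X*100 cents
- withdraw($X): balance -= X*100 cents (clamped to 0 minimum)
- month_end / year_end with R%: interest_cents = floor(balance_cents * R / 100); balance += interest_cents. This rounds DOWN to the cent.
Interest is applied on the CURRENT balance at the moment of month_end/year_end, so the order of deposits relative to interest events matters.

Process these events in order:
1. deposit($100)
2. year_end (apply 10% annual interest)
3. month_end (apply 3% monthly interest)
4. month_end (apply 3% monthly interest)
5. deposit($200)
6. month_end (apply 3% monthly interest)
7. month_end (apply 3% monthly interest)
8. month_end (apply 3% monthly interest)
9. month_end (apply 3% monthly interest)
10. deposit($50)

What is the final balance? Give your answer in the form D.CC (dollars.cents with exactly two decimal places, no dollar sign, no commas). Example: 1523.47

Answer: 1063.15

Derivation:
After 1 (deposit($100)): balance=$600.00 total_interest=$0.00
After 2 (year_end (apply 10% annual interest)): balance=$660.00 total_interest=$60.00
After 3 (month_end (apply 3% monthly interest)): balance=$679.80 total_interest=$79.80
After 4 (month_end (apply 3% monthly interest)): balance=$700.19 total_interest=$100.19
After 5 (deposit($200)): balance=$900.19 total_interest=$100.19
After 6 (month_end (apply 3% monthly interest)): balance=$927.19 total_interest=$127.19
After 7 (month_end (apply 3% monthly interest)): balance=$955.00 total_interest=$155.00
After 8 (month_end (apply 3% monthly interest)): balance=$983.65 total_interest=$183.65
After 9 (month_end (apply 3% monthly interest)): balance=$1013.15 total_interest=$213.15
After 10 (deposit($50)): balance=$1063.15 total_interest=$213.15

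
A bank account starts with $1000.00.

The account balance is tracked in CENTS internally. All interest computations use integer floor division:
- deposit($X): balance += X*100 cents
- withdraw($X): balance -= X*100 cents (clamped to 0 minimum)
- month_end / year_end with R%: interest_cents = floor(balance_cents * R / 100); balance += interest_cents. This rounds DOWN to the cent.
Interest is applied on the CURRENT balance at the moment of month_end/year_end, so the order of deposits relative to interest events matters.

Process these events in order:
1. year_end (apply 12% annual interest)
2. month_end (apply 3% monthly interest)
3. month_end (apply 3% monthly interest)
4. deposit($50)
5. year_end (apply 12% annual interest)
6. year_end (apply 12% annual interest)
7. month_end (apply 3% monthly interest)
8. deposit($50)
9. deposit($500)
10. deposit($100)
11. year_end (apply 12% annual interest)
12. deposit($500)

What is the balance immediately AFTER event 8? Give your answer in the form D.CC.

Answer: 1649.78

Derivation:
After 1 (year_end (apply 12% annual interest)): balance=$1120.00 total_interest=$120.00
After 2 (month_end (apply 3% monthly interest)): balance=$1153.60 total_interest=$153.60
After 3 (month_end (apply 3% monthly interest)): balance=$1188.20 total_interest=$188.20
After 4 (deposit($50)): balance=$1238.20 total_interest=$188.20
After 5 (year_end (apply 12% annual interest)): balance=$1386.78 total_interest=$336.78
After 6 (year_end (apply 12% annual interest)): balance=$1553.19 total_interest=$503.19
After 7 (month_end (apply 3% monthly interest)): balance=$1599.78 total_interest=$549.78
After 8 (deposit($50)): balance=$1649.78 total_interest=$549.78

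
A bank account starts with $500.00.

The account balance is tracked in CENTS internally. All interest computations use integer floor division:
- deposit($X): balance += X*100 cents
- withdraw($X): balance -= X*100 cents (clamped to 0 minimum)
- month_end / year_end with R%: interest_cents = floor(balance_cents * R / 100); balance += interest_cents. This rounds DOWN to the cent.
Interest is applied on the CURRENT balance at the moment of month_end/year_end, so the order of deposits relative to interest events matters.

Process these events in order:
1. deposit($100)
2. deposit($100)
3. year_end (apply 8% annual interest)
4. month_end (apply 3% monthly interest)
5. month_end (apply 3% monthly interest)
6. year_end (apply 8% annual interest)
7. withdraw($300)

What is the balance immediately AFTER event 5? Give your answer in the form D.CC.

Answer: 802.04

Derivation:
After 1 (deposit($100)): balance=$600.00 total_interest=$0.00
After 2 (deposit($100)): balance=$700.00 total_interest=$0.00
After 3 (year_end (apply 8% annual interest)): balance=$756.00 total_interest=$56.00
After 4 (month_end (apply 3% monthly interest)): balance=$778.68 total_interest=$78.68
After 5 (month_end (apply 3% monthly interest)): balance=$802.04 total_interest=$102.04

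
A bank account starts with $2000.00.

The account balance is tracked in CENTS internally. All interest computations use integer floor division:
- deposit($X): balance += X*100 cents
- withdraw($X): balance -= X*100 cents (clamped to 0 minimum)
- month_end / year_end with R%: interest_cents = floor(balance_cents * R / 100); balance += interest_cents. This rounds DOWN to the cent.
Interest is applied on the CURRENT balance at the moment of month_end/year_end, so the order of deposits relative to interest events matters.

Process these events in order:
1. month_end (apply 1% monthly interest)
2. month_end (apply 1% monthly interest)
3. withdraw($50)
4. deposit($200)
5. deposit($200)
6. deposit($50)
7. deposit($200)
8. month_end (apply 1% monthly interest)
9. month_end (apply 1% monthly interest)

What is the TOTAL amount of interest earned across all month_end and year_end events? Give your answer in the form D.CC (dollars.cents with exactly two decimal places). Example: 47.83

After 1 (month_end (apply 1% monthly interest)): balance=$2020.00 total_interest=$20.00
After 2 (month_end (apply 1% monthly interest)): balance=$2040.20 total_interest=$40.20
After 3 (withdraw($50)): balance=$1990.20 total_interest=$40.20
After 4 (deposit($200)): balance=$2190.20 total_interest=$40.20
After 5 (deposit($200)): balance=$2390.20 total_interest=$40.20
After 6 (deposit($50)): balance=$2440.20 total_interest=$40.20
After 7 (deposit($200)): balance=$2640.20 total_interest=$40.20
After 8 (month_end (apply 1% monthly interest)): balance=$2666.60 total_interest=$66.60
After 9 (month_end (apply 1% monthly interest)): balance=$2693.26 total_interest=$93.26

Answer: 93.26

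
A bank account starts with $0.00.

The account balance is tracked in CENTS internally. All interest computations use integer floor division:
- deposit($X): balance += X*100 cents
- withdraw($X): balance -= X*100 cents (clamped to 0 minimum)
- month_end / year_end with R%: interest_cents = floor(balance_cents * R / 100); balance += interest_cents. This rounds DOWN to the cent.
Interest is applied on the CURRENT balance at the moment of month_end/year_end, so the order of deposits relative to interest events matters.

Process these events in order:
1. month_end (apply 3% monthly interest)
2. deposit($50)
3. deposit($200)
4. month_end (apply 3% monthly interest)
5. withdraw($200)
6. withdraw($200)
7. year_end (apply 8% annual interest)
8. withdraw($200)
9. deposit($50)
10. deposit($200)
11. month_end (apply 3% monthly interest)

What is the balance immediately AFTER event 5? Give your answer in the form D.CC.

Answer: 57.50

Derivation:
After 1 (month_end (apply 3% monthly interest)): balance=$0.00 total_interest=$0.00
After 2 (deposit($50)): balance=$50.00 total_interest=$0.00
After 3 (deposit($200)): balance=$250.00 total_interest=$0.00
After 4 (month_end (apply 3% monthly interest)): balance=$257.50 total_interest=$7.50
After 5 (withdraw($200)): balance=$57.50 total_interest=$7.50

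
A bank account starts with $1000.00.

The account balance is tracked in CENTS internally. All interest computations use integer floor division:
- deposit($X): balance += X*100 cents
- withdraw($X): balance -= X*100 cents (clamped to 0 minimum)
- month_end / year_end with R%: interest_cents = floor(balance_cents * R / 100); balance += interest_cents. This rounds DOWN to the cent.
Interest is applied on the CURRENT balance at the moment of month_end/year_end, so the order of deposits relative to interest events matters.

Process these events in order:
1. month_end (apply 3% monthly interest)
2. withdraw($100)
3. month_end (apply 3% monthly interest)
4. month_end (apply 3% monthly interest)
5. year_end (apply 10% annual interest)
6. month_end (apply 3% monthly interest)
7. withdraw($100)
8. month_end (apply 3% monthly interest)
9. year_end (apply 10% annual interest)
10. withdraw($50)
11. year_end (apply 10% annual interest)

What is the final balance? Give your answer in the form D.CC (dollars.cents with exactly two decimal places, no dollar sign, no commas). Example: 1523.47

After 1 (month_end (apply 3% monthly interest)): balance=$1030.00 total_interest=$30.00
After 2 (withdraw($100)): balance=$930.00 total_interest=$30.00
After 3 (month_end (apply 3% monthly interest)): balance=$957.90 total_interest=$57.90
After 4 (month_end (apply 3% monthly interest)): balance=$986.63 total_interest=$86.63
After 5 (year_end (apply 10% annual interest)): balance=$1085.29 total_interest=$185.29
After 6 (month_end (apply 3% monthly interest)): balance=$1117.84 total_interest=$217.84
After 7 (withdraw($100)): balance=$1017.84 total_interest=$217.84
After 8 (month_end (apply 3% monthly interest)): balance=$1048.37 total_interest=$248.37
After 9 (year_end (apply 10% annual interest)): balance=$1153.20 total_interest=$353.20
After 10 (withdraw($50)): balance=$1103.20 total_interest=$353.20
After 11 (year_end (apply 10% annual interest)): balance=$1213.52 total_interest=$463.52

Answer: 1213.52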